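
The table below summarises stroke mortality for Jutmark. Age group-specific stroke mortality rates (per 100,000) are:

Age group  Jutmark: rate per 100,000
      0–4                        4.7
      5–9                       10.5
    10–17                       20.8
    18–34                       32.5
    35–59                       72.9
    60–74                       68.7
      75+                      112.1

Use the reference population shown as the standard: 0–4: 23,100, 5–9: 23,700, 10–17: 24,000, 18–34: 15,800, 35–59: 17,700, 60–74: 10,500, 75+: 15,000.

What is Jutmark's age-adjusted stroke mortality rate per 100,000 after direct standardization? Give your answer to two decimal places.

Standard total = 129,800; weights = 0.1780, 0.1826, 0.1849, 0.1217, 0.1364, 0.0809, 0.1156.
Standardized rate: 0.1780×4.7 + 0.1826×10.5 + 0.1849×20.8 + 0.1217×32.5 + 0.1364×72.9 + 0.0809×68.7 + 0.1156×112.1 = 39.0085 per 100,000.

39.01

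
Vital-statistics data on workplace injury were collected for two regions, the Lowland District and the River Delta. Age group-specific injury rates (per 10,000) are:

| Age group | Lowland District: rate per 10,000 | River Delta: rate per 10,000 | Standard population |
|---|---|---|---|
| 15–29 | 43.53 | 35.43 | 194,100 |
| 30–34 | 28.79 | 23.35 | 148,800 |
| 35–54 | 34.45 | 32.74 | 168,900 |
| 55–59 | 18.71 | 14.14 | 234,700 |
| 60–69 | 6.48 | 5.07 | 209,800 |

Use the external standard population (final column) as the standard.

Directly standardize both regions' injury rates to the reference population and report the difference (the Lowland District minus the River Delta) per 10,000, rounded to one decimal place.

Standard total = 956,300; weights = 0.2030, 0.1556, 0.1766, 0.2454, 0.2194.
The Lowland District: 0.2030×43.53 + 0.1556×28.79 + 0.1766×34.45 + 0.2454×18.71 + 0.2194×6.48 = 25.4130 per 10,000.
The River Delta: 0.2030×35.43 + 0.1556×23.35 + 0.1766×32.74 + 0.2454×14.14 + 0.2194×5.07 = 21.1896 per 10,000.
Difference = 25.4130 − 21.1896 = 4.2235.

4.2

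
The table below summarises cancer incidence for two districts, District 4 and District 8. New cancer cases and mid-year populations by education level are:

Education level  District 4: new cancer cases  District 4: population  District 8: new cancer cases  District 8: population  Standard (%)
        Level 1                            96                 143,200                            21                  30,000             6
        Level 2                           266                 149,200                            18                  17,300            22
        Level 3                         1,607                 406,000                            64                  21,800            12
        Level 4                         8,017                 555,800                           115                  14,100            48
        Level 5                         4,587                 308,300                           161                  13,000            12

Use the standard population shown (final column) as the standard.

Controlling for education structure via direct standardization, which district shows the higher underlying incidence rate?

District 4

Education-specific rates per 100,000 for District 4: 67.04, 178.28, 395.81, 1442.43, 1487.84.
For District 8: 70.00, 104.05, 293.58, 815.60, 1238.46.
Standard weights: 0.06, 0.22, 0.12, 0.48, 0.12.
District 4: 0.0600×67.04 + 0.2200×178.28 + 0.1200×395.81 + 0.4800×1442.43 + 0.1200×1487.84 = 961.6469 per 100,000.
District 8: 0.0600×70.00 + 0.2200×104.05 + 0.1200×293.58 + 0.4800×815.60 + 0.1200×1238.46 = 602.4243 per 100,000.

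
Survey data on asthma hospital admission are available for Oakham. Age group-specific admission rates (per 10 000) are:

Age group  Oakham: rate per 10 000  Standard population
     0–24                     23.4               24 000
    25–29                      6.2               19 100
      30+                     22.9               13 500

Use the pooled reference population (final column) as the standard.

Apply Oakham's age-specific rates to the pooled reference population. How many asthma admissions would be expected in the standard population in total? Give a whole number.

Expected asthma admissions = Σ (standard pop × age-specific rate ÷ 10 000)
= 24 000×23.4/10 000 + 19 100×6.2/10 000 + 13 500×22.9/10 000
= 56.16 + 11.84 + 30.91 = 98.92.

99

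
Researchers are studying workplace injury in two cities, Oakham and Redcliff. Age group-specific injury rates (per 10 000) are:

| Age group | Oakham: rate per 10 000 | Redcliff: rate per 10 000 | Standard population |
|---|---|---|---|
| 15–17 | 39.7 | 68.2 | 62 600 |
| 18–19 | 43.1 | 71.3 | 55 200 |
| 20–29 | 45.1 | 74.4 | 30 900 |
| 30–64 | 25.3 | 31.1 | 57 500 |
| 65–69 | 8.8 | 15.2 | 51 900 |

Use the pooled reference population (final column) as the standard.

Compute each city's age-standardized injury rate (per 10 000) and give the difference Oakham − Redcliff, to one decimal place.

Standard total = 258 100; weights = 0.2425, 0.2139, 0.1197, 0.2228, 0.2011.
Oakham: 0.2425×39.7 + 0.2139×43.1 + 0.1197×45.1 + 0.2228×25.3 + 0.2011×8.8 = 31.6521 per 10 000.
Redcliff: 0.2425×68.2 + 0.2139×71.3 + 0.1197×74.4 + 0.2228×31.1 + 0.2011×15.2 = 50.6826 per 10 000.
Difference = 31.6521 − 50.6826 = -19.0305.

-19.0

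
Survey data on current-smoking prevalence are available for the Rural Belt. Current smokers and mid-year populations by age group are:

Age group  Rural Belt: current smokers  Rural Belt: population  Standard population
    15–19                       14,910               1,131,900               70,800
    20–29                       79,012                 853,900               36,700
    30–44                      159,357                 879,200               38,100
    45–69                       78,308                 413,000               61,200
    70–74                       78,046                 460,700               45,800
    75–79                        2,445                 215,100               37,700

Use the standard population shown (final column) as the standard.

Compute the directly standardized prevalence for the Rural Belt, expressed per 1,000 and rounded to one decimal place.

Age-specific rates per 1,000 for the Rural Belt: 13.173, 92.531, 181.252, 189.608, 169.407, 11.367.
Standard total = 290,300; weights = 0.2439, 0.1264, 0.1312, 0.2108, 0.1578, 0.1299.
Standardized rate: 0.2439×13.173 + 0.1264×92.531 + 0.1312×181.252 + 0.2108×189.608 + 0.1578×169.407 + 0.1299×11.367 = 106.8742 per 1,000.

106.9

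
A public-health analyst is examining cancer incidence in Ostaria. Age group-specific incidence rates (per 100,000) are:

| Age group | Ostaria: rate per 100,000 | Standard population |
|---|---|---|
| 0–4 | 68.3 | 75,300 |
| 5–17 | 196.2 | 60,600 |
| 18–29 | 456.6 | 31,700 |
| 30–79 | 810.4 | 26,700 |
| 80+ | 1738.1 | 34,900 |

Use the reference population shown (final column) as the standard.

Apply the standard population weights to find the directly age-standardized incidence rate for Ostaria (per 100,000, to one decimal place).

Standard total = 229,200; weights = 0.3285, 0.2644, 0.1383, 0.1165, 0.1523.
Standardized rate: 0.3285×68.3 + 0.2644×196.2 + 0.1383×456.6 + 0.1165×810.4 + 0.1523×1738.1 = 496.5284 per 100,000.

496.5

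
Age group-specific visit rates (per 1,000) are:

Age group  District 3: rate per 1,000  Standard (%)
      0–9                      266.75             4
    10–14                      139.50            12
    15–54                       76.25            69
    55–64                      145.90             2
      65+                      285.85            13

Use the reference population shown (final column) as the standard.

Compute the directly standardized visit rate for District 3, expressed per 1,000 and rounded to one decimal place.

Standard weights: 0.04, 0.12, 0.69, 0.02, 0.13.
Standardized rate: 0.0400×266.75 + 0.1200×139.50 + 0.6900×76.25 + 0.0200×145.90 + 0.1300×285.85 = 120.1010 per 1,000.

120.1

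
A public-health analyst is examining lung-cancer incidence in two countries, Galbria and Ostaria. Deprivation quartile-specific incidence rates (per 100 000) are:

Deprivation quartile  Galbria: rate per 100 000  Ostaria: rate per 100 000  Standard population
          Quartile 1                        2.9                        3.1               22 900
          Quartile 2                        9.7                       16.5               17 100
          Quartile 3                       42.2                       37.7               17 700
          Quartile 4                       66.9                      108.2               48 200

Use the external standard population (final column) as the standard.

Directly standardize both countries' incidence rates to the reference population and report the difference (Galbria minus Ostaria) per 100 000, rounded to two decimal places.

Standard total = 105 900; weights = 0.2162, 0.1615, 0.1671, 0.4551.
Galbria: 0.2162×2.9 + 0.1615×9.7 + 0.1671×42.2 + 0.4551×66.9 = 39.6959 per 100 000.
Ostaria: 0.2162×3.1 + 0.1615×16.5 + 0.1671×37.7 + 0.4551×108.2 = 58.8826 per 100 000.
Difference = 39.6959 − 58.8826 = -19.1867.

-19.19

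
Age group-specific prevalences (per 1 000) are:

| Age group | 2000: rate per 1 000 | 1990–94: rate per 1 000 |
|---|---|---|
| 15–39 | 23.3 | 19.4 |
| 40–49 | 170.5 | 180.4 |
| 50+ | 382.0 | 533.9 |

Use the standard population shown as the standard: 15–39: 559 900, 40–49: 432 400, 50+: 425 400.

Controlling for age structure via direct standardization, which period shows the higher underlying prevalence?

1990–94

Standard total = 1 417 700; weights = 0.3949, 0.3050, 0.3001.
2000: 0.3949×23.3 + 0.3050×170.5 + 0.3001×382.0 = 175.8289 per 1 000.
1990–94: 0.3949×19.4 + 0.3050×180.4 + 0.3001×533.9 = 222.8878 per 1 000.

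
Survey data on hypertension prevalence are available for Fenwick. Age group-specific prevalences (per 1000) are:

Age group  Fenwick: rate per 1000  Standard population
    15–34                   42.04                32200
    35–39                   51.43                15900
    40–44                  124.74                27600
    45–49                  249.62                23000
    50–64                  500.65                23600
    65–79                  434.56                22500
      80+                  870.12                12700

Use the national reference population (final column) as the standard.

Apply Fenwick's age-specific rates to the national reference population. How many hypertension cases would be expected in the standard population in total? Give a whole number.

43999

Expected hypertension cases = Σ (standard pop × age-specific rate ÷ 1000)
= 32200×42.04/1000 + 15900×51.43/1000 + 27600×124.74/1000 + 23000×249.62/1000 + 23600×500.65/1000 + 22500×434.56/1000 + 12700×870.12/1000
= 1353.69 + 817.74 + 3442.82 + 5741.26 + 11815.34 + 9777.60 + 11050.52 = 43998.97.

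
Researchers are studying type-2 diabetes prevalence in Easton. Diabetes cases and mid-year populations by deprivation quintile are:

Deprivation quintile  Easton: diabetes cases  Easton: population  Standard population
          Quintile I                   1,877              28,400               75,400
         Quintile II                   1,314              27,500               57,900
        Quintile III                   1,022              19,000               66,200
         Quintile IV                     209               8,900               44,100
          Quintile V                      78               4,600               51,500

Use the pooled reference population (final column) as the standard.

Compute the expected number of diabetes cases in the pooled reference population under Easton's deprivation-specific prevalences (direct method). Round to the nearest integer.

13220

Deprivation-specific rates per 1,000 for Easton: 66.092, 47.782, 53.789, 23.483, 16.957.
Expected diabetes cases = Σ (standard pop × deprivation-specific rate ÷ 1,000)
= 75,400×66.092/1,000 + 57,900×47.782/1,000 + 66,200×53.789/1,000 + 44,100×23.483/1,000 + 51,500×16.957/1,000
= 4983.30 + 2766.57 + 3560.86 + 1035.61 + 873.26 = 13219.60.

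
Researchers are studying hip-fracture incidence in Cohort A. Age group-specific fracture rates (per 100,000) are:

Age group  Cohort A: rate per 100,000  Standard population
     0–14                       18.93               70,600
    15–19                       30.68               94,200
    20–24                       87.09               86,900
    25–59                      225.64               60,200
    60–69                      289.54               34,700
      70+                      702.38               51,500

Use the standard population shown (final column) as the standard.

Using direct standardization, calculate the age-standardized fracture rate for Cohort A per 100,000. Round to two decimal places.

Standard total = 398,100; weights = 0.1773, 0.2366, 0.2183, 0.1512, 0.0872, 0.1294.
Standardized rate: 0.1773×18.93 + 0.2366×30.68 + 0.2183×87.09 + 0.1512×225.64 + 0.0872×289.54 + 0.1294×702.38 = 179.8487 per 100,000.

179.85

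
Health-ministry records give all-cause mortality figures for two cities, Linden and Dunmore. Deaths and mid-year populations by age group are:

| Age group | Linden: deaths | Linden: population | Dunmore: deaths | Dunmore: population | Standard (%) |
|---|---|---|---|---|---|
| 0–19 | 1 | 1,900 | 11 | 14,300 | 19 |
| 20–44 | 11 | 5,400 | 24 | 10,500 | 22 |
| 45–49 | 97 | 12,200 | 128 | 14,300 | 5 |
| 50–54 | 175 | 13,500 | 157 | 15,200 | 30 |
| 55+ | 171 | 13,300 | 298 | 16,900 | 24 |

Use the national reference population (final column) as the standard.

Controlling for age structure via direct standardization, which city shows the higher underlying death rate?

Dunmore

Age-specific rates per 100,000 for Linden: 52.63, 203.70, 795.08, 1296.30, 1285.71.
For Dunmore: 76.92, 228.57, 895.10, 1032.89, 1763.31.
Standard weights: 0.19, 0.22, 0.05, 0.30, 0.24.
Linden: 0.1900×52.63 + 0.2200×203.70 + 0.0500×795.08 + 0.3000×1296.30 + 0.2400×1285.71 = 792.0292 per 100,000.
Dunmore: 0.1900×76.92 + 0.2200×228.57 + 0.0500×895.10 + 0.3000×1032.89 + 0.2400×1763.31 = 842.7200 per 100,000.
The crude rates (982.72 vs 867.98) would put Linden higher, but that reflects its age composition; once standardized to a common age structure, Dunmore has the higher underlying rate.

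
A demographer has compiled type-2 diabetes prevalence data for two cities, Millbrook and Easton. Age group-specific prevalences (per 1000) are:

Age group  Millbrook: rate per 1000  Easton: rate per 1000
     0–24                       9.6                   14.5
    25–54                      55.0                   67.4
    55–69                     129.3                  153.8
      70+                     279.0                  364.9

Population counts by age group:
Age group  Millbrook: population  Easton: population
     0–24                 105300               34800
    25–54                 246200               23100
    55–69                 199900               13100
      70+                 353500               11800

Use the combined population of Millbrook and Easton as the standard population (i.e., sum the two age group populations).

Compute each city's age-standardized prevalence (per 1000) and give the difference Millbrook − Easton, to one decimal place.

-41.1

Combined standard total = 987700; weights = 0.1418, 0.2727, 0.2157, 0.3698.
Millbrook: 0.1418×9.6 + 0.2727×55.0 + 0.2157×129.3 + 0.3698×279.0 = 147.4294 per 1000.
Easton: 0.1418×14.5 + 0.2727×67.4 + 0.2157×153.8 + 0.3698×364.9 = 188.5589 per 1000.
Difference = 147.4294 − 188.5589 = -41.1295.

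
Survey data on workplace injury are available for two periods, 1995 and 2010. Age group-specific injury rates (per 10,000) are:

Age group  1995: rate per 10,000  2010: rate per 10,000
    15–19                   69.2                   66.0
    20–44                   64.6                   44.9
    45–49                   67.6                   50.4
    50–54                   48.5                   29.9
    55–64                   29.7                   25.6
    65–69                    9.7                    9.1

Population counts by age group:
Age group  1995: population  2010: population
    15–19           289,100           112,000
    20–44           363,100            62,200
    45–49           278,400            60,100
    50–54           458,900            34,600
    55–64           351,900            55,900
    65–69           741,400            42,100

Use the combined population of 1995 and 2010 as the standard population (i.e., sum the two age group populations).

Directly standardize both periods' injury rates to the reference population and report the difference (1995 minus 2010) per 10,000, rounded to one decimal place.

Combined standard total = 2,849,700; weights = 0.1408, 0.1492, 0.1188, 0.1732, 0.1431, 0.2749.
1995: 0.1408×69.2 + 0.1492×64.6 + 0.1188×67.6 + 0.1732×48.5 + 0.1431×29.7 + 0.2749×9.7 = 42.7271 per 10,000.
2010: 0.1408×66.0 + 0.1492×44.9 + 0.1188×50.4 + 0.1732×29.9 + 0.1431×25.6 + 0.2749×9.1 = 33.3208 per 10,000.
Difference = 42.7271 − 33.3208 = 9.4064.

9.4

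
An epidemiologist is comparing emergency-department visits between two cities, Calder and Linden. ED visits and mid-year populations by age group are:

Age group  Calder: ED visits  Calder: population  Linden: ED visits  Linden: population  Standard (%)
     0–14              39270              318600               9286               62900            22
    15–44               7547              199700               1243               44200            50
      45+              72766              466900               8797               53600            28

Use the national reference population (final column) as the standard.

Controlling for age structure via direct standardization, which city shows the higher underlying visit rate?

Age-specific rates per 1000 for Calder: 123.258, 37.792, 155.849.
For Linden: 147.631, 28.122, 164.123.
Standard weights: 0.22, 0.50, 0.28.
Calder: 0.2200×123.258 + 0.5000×37.792 + 0.2800×155.849 = 89.6504 per 1000.
Linden: 0.2200×147.631 + 0.5000×28.122 + 0.2800×164.123 = 92.4944 per 1000.
The crude rates (121.38 vs 120.26) would put Calder higher, but that reflects its age composition; once standardized to a common age structure, Linden has the higher underlying rate.

Linden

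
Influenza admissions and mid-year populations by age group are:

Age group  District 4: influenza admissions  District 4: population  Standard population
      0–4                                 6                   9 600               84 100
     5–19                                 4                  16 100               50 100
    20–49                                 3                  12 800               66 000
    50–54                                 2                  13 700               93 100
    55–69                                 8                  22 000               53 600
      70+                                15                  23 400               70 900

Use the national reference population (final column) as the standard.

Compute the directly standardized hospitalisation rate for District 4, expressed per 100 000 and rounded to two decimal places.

38.06

Age-specific rates per 100 000 for District 4: 62.50, 24.84, 23.44, 14.60, 36.36, 64.10.
Standard total = 417 800; weights = 0.2013, 0.1199, 0.1580, 0.2228, 0.1283, 0.1697.
Standardized rate: 0.2013×62.50 + 0.1199×24.84 + 0.1580×23.44 + 0.2228×14.60 + 0.1283×36.36 + 0.1697×64.10 = 38.0587 per 100 000.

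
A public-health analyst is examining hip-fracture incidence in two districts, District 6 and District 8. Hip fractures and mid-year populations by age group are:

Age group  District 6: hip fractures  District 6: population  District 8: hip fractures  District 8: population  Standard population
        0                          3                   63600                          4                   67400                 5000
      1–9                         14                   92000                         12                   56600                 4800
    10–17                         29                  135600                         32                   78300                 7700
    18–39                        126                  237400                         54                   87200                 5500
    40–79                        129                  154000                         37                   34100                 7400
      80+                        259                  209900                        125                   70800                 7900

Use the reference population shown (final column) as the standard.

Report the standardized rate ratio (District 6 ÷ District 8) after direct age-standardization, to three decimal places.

Age-specific rates per 100000 for District 6: 4.72, 15.22, 21.39, 53.07, 83.77, 123.39.
For District 8: 5.93, 21.20, 40.87, 61.93, 108.50, 176.55.
Standard total = 38300; weights = 0.1305, 0.1253, 0.2010, 0.1436, 0.1932, 0.2063.
District 6: 0.1305×4.72 + 0.1253×15.22 + 0.2010×21.39 + 0.1436×53.07 + 0.1932×83.77 + 0.2063×123.39 = 56.0805 per 100000.
District 8: 0.1305×5.93 + 0.1253×21.20 + 0.2010×40.87 + 0.1436×61.93 + 0.1932×108.50 + 0.2063×176.55 = 77.9225 per 100000.
Ratio = 56.0805 ÷ 77.9225 = 0.71970.

0.720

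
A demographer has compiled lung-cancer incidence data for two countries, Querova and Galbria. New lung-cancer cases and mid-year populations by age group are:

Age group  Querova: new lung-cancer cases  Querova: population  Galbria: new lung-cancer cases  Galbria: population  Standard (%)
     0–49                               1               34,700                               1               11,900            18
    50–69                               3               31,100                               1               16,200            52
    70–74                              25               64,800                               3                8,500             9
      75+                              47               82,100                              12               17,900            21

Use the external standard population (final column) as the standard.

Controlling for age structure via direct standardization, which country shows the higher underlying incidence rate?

Age-specific rates per 100,000 for Querova: 2.88, 9.65, 38.58, 57.25.
For Galbria: 8.40, 6.17, 35.29, 67.04.
Standard weights: 0.18, 0.52, 0.09, 0.21.
Querova: 0.1800×2.88 + 0.5200×9.65 + 0.0900×38.58 + 0.2100×57.25 = 21.0290 per 100,000.
Galbria: 0.1800×8.40 + 0.5200×6.17 + 0.0900×35.29 + 0.2100×67.04 = 21.9772 per 100,000.
The crude rates (35.73 vs 31.19) would put Querova higher, but that reflects its age composition; once standardized to a common age structure, Galbria has the higher underlying rate.

Galbria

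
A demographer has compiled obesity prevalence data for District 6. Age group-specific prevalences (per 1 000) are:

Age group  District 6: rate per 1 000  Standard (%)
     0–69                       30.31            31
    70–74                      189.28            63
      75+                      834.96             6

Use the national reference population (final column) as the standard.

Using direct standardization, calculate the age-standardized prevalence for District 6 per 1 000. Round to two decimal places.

178.74

Standard weights: 0.31, 0.63, 0.06.
Standardized rate: 0.3100×30.31 + 0.6300×189.28 + 0.0600×834.96 = 178.7401 per 1 000.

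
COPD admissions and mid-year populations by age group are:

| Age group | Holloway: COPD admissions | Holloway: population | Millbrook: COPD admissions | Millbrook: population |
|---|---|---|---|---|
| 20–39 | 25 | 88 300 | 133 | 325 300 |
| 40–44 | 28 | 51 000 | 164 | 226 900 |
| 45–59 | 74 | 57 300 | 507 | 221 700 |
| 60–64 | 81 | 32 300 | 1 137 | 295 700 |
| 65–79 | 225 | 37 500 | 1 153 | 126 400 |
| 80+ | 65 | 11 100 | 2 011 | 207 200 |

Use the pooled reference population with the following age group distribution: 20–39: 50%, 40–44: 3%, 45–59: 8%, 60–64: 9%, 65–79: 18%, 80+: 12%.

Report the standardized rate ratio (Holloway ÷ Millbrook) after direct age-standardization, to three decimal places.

Age-specific rates per 10 000 for Holloway: 2.83, 5.49, 12.91, 25.08, 60.00, 58.56.
For Millbrook: 4.09, 7.23, 22.87, 38.45, 91.22, 97.06.
Standard weights: 0.50, 0.03, 0.08, 0.09, 0.18, 0.12.
Holloway: 0.5000×2.83 + 0.0300×5.49 + 0.0800×12.91 + 0.0900×25.08 + 0.1800×60.00 + 0.1200×58.56 = 22.6975 per 10 000.
Millbrook: 0.5000×4.09 + 0.0300×7.23 + 0.0800×22.87 + 0.0900×38.45 + 0.1800×91.22 + 0.1200×97.06 = 35.6172 per 10 000.
Ratio = 22.6975 ÷ 35.6172 = 0.63726.

0.637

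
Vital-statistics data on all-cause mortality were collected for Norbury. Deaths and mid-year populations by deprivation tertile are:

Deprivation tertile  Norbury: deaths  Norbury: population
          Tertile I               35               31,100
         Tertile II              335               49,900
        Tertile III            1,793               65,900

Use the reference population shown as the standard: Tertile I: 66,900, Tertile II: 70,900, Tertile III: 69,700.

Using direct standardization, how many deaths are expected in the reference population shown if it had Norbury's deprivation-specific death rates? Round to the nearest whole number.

2448

Deprivation-specific rates per 100,000 for Norbury: 112.54, 671.34, 2720.79.
Expected deaths = Σ (standard pop × deprivation-specific rate ÷ 100,000)
= 66,900×112.54/100,000 + 70,900×671.34/100,000 + 69,700×2720.79/100,000
= 75.29 + 475.98 + 1896.39 = 2447.66.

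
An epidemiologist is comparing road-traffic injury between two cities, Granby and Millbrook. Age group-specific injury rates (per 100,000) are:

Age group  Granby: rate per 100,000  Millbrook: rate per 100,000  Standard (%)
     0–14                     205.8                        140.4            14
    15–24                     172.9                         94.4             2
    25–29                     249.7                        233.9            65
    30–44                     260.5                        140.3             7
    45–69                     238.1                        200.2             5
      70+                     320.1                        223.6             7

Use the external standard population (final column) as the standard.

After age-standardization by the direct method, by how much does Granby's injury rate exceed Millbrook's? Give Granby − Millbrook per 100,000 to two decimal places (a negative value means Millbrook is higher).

Standard weights: 0.14, 0.02, 0.65, 0.07, 0.05, 0.07.
Granby: 0.1400×205.8 + 0.0200×172.9 + 0.6500×249.7 + 0.0700×260.5 + 0.0500×238.1 + 0.0700×320.1 = 247.1220 per 100,000.
Millbrook: 0.1400×140.4 + 0.0200×94.4 + 0.6500×233.9 + 0.0700×140.3 + 0.0500×200.2 + 0.0700×223.6 = 209.0620 per 100,000.
Difference = 247.1220 − 209.0620 = 38.0600.

38.06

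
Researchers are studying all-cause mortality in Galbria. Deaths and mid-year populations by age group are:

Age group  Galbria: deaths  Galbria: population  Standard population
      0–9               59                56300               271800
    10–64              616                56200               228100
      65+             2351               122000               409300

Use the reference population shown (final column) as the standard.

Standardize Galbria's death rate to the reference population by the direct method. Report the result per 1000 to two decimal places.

Age-specific rates per 1000 for Galbria: 1.048, 10.961, 19.270.
Standard total = 909200; weights = 0.2989, 0.2509, 0.4502.
Standardized rate: 0.2989×1.048 + 0.2509×10.961 + 0.4502×19.270 = 11.7383 per 1000.

11.74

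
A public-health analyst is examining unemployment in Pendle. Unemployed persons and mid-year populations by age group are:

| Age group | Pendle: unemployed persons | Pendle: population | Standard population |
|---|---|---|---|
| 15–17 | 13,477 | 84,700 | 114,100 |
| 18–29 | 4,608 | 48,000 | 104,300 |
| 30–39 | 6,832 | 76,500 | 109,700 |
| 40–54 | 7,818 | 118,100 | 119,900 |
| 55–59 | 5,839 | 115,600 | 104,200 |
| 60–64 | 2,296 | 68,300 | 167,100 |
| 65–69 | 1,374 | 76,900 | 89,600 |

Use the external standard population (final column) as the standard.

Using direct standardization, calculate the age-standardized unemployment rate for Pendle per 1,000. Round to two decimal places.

Age-specific rates per 1,000 for Pendle: 159.115, 96.000, 89.307, 66.198, 50.510, 33.616, 17.867.
Standard total = 808,900; weights = 0.1411, 0.1289, 0.1356, 0.1482, 0.1288, 0.2066, 0.1108.
Standardized rate: 0.1411×159.115 + 0.1289×96.000 + 0.1356×89.307 + 0.1482×66.198 + 0.1288×50.510 + 0.2066×33.616 + 0.1108×17.867 = 72.1762 per 1,000.

72.18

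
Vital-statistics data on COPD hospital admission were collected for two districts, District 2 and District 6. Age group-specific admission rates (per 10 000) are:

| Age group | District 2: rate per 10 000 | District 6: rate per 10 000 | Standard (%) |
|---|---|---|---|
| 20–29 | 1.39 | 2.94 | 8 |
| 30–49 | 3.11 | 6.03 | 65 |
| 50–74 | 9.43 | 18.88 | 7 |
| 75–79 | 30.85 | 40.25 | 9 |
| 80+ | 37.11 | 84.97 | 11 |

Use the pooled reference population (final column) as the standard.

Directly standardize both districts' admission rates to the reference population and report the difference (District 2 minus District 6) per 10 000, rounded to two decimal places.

-8.79

Standard weights: 0.08, 0.65, 0.07, 0.09, 0.11.
District 2: 0.0800×1.39 + 0.6500×3.11 + 0.0700×9.43 + 0.0900×30.85 + 0.1100×37.11 = 9.6514 per 10 000.
District 6: 0.0800×2.94 + 0.6500×6.03 + 0.0700×18.88 + 0.0900×40.25 + 0.1100×84.97 = 18.4455 per 10 000.
Difference = 9.6514 − 18.4455 = -8.7941.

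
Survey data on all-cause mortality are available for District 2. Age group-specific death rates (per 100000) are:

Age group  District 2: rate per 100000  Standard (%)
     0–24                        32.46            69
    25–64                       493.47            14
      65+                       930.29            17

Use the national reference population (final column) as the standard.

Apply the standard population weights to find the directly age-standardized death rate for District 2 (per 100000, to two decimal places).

249.63

Standard weights: 0.69, 0.14, 0.17.
Standardized rate: 0.6900×32.46 + 0.1400×493.47 + 0.1700×930.29 = 249.6325 per 100000.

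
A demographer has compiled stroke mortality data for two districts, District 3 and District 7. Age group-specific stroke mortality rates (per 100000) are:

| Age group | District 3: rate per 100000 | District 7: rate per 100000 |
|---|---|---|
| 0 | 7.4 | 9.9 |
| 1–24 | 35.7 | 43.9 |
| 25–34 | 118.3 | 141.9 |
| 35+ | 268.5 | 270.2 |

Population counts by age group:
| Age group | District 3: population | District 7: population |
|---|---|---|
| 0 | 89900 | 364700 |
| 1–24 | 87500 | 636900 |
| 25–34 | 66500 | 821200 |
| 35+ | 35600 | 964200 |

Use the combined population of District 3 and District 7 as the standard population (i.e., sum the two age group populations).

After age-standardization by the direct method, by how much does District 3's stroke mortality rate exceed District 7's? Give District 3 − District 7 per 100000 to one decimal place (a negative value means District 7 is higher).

-9.7

Combined standard total = 3066500; weights = 0.1482, 0.2362, 0.2895, 0.3260.
District 3: 0.1482×7.4 + 0.2362×35.7 + 0.2895×118.3 + 0.3260×268.5 = 131.3179 per 100000.
District 7: 0.1482×9.9 + 0.2362×43.9 + 0.2895×141.9 + 0.3260×270.2 = 141.0117 per 100000.
Difference = 131.3179 − 141.0117 = -9.6938.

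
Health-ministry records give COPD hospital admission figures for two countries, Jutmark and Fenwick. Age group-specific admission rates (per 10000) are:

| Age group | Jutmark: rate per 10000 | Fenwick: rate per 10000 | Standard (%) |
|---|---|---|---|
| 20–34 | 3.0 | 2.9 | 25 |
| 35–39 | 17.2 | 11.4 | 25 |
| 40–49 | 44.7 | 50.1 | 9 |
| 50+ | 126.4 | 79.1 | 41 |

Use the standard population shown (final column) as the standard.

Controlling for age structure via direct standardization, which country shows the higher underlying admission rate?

Standard weights: 0.25, 0.25, 0.09, 0.41.
Jutmark: 0.2500×3.0 + 0.2500×17.2 + 0.0900×44.7 + 0.4100×126.4 = 60.8970 per 10000.
Fenwick: 0.2500×2.9 + 0.2500×11.4 + 0.0900×50.1 + 0.4100×79.1 = 40.5150 per 10000.

Jutmark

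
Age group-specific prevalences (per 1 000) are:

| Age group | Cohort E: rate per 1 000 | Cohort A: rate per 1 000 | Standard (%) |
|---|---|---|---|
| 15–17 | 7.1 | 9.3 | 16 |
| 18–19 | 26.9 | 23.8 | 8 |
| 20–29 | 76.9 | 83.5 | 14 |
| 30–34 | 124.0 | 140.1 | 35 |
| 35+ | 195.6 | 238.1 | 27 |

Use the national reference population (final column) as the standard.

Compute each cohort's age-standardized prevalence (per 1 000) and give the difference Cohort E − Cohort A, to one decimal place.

Standard weights: 0.16, 0.08, 0.14, 0.35, 0.27.
Cohort E: 0.1600×7.1 + 0.0800×26.9 + 0.1400×76.9 + 0.3500×124.0 + 0.2700×195.6 = 110.2660 per 1 000.
Cohort A: 0.1600×9.3 + 0.0800×23.8 + 0.1400×83.5 + 0.3500×140.1 + 0.2700×238.1 = 128.4040 per 1 000.
Difference = 110.2660 − 128.4040 = -18.1380.

-18.1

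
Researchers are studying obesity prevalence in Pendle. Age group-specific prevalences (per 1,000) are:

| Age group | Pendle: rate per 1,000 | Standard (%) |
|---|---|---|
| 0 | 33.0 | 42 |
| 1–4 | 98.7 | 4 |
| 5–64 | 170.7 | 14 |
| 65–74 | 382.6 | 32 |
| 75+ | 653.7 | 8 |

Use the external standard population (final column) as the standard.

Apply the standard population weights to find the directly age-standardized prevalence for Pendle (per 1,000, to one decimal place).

Standard weights: 0.42, 0.04, 0.14, 0.32, 0.08.
Standardized rate: 0.4200×33.0 + 0.0400×98.7 + 0.1400×170.7 + 0.3200×382.6 + 0.0800×653.7 = 216.4340 per 1,000.

216.4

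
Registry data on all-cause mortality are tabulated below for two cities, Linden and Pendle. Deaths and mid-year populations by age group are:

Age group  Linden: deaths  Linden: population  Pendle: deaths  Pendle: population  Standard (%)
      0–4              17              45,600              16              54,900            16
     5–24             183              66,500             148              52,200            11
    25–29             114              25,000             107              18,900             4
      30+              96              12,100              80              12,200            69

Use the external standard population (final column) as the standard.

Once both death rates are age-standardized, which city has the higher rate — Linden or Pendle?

Age-specific rates per 1,000 for Linden: 0.373, 2.752, 4.560, 7.934.
For Pendle: 0.291, 2.835, 5.661, 6.557.
Standard weights: 0.16, 0.11, 0.04, 0.69.
Linden: 0.1600×0.373 + 0.1100×2.752 + 0.0400×4.560 + 0.6900×7.934 = 6.0191 per 1,000.
Pendle: 0.1600×0.291 + 0.1100×2.835 + 0.0400×5.661 + 0.6900×6.557 = 5.1096 per 1,000.

Linden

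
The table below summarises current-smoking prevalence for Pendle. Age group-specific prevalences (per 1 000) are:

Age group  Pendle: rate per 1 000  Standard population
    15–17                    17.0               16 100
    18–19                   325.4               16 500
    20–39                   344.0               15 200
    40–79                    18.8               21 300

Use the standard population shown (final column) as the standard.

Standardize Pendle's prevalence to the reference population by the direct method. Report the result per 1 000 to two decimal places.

163.13

Standard total = 69 100; weights = 0.2330, 0.2388, 0.2200, 0.3082.
Standardized rate: 0.2330×17.0 + 0.2388×325.4 + 0.2200×344.0 + 0.3082×18.8 = 163.1265 per 1 000.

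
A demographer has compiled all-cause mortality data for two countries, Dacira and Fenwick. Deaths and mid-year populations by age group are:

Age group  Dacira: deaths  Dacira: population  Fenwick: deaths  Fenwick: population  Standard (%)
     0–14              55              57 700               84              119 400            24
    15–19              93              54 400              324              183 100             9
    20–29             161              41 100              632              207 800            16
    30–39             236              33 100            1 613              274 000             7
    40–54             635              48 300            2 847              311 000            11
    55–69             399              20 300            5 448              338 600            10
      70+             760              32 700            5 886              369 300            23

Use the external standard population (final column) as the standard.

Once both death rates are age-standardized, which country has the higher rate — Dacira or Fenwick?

Age-specific rates per 1 000 for Dacira: 0.953, 1.710, 3.917, 7.130, 13.147, 19.655, 23.242.
For Fenwick: 0.704, 1.770, 3.041, 5.887, 9.154, 16.090, 15.938.
Standard weights: 0.24, 0.09, 0.16, 0.07, 0.11, 0.10, 0.23.
Dacira: 0.2400×0.953 + 0.0900×1.710 + 0.1600×3.917 + 0.0700×7.130 + 0.1100×13.147 + 0.1000×19.655 + 0.2300×23.242 = 10.2657 per 1 000.
Fenwick: 0.2400×0.704 + 0.0900×1.770 + 0.1600×3.041 + 0.0700×5.887 + 0.1100×9.154 + 0.1000×16.090 + 0.2300×15.938 = 7.5086 per 1 000.
The crude rates (8.13 vs 9.34) would put Fenwick higher, but that reflects its age composition; once standardized to a common age structure, Dacira has the higher underlying rate.

Dacira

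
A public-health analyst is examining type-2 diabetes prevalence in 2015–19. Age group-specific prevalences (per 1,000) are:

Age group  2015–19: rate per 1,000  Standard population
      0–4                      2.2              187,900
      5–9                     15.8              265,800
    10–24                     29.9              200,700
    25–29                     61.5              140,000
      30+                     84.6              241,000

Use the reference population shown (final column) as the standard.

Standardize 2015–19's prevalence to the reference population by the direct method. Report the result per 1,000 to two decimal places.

38.26

Standard total = 1,035,400; weights = 0.1815, 0.2567, 0.1938, 0.1352, 0.2328.
Standardized rate: 0.1815×2.2 + 0.2567×15.8 + 0.1938×29.9 + 0.1352×61.5 + 0.2328×84.6 = 38.2582 per 1,000.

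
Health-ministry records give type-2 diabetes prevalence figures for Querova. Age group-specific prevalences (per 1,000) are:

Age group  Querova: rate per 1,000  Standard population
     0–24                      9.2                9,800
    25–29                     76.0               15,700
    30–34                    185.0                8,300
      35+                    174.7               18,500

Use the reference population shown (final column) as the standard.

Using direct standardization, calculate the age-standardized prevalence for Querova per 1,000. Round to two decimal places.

Standard total = 52,300; weights = 0.1874, 0.3002, 0.1587, 0.3537.
Standardized rate: 0.1874×9.2 + 0.3002×76.0 + 0.1587×185.0 + 0.3537×174.7 = 115.6943 per 1,000.

115.69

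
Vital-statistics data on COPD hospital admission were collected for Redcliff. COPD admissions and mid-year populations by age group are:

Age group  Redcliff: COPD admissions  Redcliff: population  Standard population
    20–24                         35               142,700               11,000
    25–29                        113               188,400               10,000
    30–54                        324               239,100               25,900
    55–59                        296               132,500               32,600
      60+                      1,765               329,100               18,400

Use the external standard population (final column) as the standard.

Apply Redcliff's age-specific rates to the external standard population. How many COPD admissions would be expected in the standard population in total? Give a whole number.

215

Age-specific rates per 10,000 for Redcliff: 2.45, 6.00, 13.55, 22.34, 53.63.
Expected COPD admissions = Σ (standard pop × age-specific rate ÷ 10,000)
= 11,000×2.45/10,000 + 10,000×6.00/10,000 + 25,900×13.55/10,000 + 32,600×22.34/10,000 + 18,400×53.63/10,000
= 2.70 + 6.00 + 35.10 + 72.83 + 98.68 = 215.30.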